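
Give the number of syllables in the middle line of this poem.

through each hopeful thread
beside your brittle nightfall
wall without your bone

7

The middle line: beside(2) + your(1) + brittle(2) + nightfall(2) = 7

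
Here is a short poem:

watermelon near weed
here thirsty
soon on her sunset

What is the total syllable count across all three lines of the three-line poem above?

Line 1: watermelon (4), near (1), weed (1) → 6
Line 2: here (1), thirsty (2) → 3
Line 3: soon (1), on (1), her (1), sunset (2) → 5
Total: 6 + 3 + 5 = 14

14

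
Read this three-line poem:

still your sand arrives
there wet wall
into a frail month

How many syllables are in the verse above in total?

13

Line 1: still(1) + your(1) + sand(1) + arrives(2) = 5
Line 2: there(1) + wet(1) + wall(1) = 3
Line 3: into(2) + a(1) + frail(1) + month(1) = 5
Total: 5 + 3 + 5 = 13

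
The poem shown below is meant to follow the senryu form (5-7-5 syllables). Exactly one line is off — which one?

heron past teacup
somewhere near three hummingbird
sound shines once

Line 1: heron (2), past (1), teacup (2) → 5 ✓
Line 2: somewhere (2), near (1), three (1), hummingbird (3) → 7 ✓
Line 3: sound (1), shines (1), once (1) → 3 (expected 5)

Line 3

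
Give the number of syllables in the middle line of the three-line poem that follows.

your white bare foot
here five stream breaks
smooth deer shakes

The middle line: here(1) + five(1) + stream(1) + breaks(1) = 4

4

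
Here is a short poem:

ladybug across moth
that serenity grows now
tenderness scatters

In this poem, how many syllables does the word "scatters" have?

2

"scatters" has 2 syllables.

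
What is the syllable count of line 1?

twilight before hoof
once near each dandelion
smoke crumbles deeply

5

Line 1: "twilight before hoof": 2+2+1 = 5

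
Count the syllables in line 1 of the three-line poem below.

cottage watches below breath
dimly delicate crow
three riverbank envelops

7

Line 1: cottage(2) + watches(2) + below(2) + breath(1) = 7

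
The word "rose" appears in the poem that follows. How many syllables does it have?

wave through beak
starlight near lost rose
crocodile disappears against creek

1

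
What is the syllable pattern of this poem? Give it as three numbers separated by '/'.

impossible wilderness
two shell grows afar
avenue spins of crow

7/5/6

Line 1: "impossible wilderness": 4+3 = 7
Line 2: "two shell grows afar": 1+1+1+2 = 5
Line 3: "avenue spins of crow": 3+1+1+1 = 6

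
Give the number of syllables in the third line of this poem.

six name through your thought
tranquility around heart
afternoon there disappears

The third line: "afternoon there disappears": 3+1+3 = 7

7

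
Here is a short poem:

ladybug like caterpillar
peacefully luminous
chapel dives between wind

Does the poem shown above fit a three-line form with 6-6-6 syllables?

Line 1: "ladybug like caterpillar": 3+1+4 = 8 (expected 6)
Line 2: "peacefully luminous": 3+3 = 6 ✓
Line 3: "chapel dives between wind": 2+1+2+1 = 6 ✓

No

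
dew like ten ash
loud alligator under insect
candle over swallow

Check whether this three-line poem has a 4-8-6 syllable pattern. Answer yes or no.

No

Line 1: dew (1), like (1), ten (1), ash (1) → 4 ✓
Line 2: loud (1), alligator (4), under (2), insect (2) → 9 (expected 8)
Line 3: candle (2), over (2), swallow (2) → 6 ✓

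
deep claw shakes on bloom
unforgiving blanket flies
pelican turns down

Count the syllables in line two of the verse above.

7

Line two: unforgiving(4) + blanket(2) + flies(1) = 7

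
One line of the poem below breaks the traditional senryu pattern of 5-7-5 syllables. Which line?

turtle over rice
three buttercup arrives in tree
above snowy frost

The second line

Line 1: turtle(2) + over(2) + rice(1) = 5 ✓
Line 2: three(1) + buttercup(3) + arrives(2) + in(1) + tree(1) = 8 (expected 7)
Line 3: above(2) + snowy(2) + frost(1) = 5 ✓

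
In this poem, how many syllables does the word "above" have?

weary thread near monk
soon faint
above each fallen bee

"above" has 2 syllables.

2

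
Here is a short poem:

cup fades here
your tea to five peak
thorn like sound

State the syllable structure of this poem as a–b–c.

3–5–3

Line 1: cup (1), fades (1), here (1) → 3
Line 2: your (1), tea (1), to (1), five (1), peak (1) → 5
Line 3: thorn (1), like (1), sound (1) → 3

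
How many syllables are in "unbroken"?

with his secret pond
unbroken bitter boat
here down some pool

3

"unbroken" has 3 syllables.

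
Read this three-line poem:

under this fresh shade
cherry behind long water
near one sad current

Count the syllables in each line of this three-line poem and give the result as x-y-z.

5-7-5

Line 1: "under this fresh shade": 2+1+1+1 = 5
Line 2: "cherry behind long water": 2+2+1+2 = 7
Line 3: "near one sad current": 1+1+1+2 = 5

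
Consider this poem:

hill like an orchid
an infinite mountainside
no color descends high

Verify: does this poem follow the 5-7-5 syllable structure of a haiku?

No

Line 1: hill (1), like (1), an (1), orchid (2) → 5 ✓
Line 2: an (1), infinite (3), mountainside (3) → 7 ✓
Line 3: no (1), color (2), descends (2), high (1) → 6 (expected 5)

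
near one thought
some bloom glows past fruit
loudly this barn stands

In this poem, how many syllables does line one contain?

3

Line one: near (1), one (1), thought (1) → 3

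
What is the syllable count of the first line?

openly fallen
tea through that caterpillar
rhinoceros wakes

The first line: openly (3), fallen (2) → 5

5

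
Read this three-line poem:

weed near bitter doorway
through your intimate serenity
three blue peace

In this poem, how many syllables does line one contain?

6

Line one: "weed near bitter doorway": 1+1+2+2 = 6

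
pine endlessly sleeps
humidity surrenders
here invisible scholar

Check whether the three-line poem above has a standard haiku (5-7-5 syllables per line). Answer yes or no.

Line 1: "pine endlessly sleeps": 1+3+1 = 5 ✓
Line 2: "humidity surrenders": 4+3 = 7 ✓
Line 3: "here invisible scholar": 1+4+2 = 7 (expected 5)

No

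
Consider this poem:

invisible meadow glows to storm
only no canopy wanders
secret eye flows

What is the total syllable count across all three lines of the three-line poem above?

21

Line 1: invisible(4) + meadow(2) + glows(1) + to(1) + storm(1) = 9
Line 2: only(2) + no(1) + canopy(3) + wanders(2) = 8
Line 3: secret(2) + eye(1) + flows(1) = 4
Total: 9 + 8 + 4 = 21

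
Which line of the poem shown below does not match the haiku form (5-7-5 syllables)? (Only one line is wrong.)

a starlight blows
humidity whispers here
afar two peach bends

Line 1: a (1), starlight (2), blows (1) → 4 (expected 5)
Line 2: humidity (4), whispers (2), here (1) → 7 ✓
Line 3: afar (2), two (1), peach (1), bends (1) → 5 ✓

The first line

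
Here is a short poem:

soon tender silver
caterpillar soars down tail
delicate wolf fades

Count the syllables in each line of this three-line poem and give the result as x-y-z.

5-7-5

Line 1: "soon tender silver": 1+2+2 = 5
Line 2: "caterpillar soars down tail": 4+1+1+1 = 7
Line 3: "delicate wolf fades": 3+1+1 = 5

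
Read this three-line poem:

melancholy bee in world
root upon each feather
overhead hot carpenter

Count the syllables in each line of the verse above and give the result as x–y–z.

7–6–7

Line 1: "melancholy bee in world": 4+1+1+1 = 7
Line 2: "root upon each feather": 1+2+1+2 = 6
Line 3: "overhead hot carpenter": 3+1+3 = 7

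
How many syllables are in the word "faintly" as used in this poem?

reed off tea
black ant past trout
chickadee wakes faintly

"faintly" has 2 syllables.

2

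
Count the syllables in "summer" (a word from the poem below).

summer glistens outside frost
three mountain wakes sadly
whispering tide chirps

2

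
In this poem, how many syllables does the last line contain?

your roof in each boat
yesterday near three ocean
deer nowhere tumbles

5

The last line: deer(1) + nowhere(2) + tumbles(2) = 5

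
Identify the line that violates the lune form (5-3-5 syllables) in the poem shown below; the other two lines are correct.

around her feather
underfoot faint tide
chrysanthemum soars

The second line

Line 1: around (2), her (1), feather (2) → 5 ✓
Line 2: underfoot (3), faint (1), tide (1) → 5 (expected 3)
Line 3: chrysanthemum (4), soars (1) → 5 ✓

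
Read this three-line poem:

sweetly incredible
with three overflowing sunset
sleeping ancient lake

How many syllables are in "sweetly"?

"sweetly" has 2 syllables.

2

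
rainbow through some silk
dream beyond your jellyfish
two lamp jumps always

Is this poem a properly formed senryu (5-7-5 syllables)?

Line 1: rainbow (2), through (1), some (1), silk (1) → 5 ✓
Line 2: dream (1), beyond (2), your (1), jellyfish (3) → 7 ✓
Line 3: two (1), lamp (1), jumps (1), always (2) → 5 ✓

Yes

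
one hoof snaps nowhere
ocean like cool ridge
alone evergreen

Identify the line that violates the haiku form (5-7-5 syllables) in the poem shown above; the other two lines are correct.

Line 2

Line 1: one(1) + hoof(1) + snaps(1) + nowhere(2) = 5 ✓
Line 2: ocean(2) + like(1) + cool(1) + ridge(1) = 5 (expected 7)
Line 3: alone(2) + evergreen(3) = 5 ✓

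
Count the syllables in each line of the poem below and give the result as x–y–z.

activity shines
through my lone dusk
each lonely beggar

5–4–5

Line 1: activity(4) + shines(1) = 5
Line 2: through(1) + my(1) + lone(1) + dusk(1) = 4
Line 3: each(1) + lonely(2) + beggar(2) = 5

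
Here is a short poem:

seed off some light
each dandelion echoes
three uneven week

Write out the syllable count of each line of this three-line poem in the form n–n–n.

Line 1: seed(1) + off(1) + some(1) + light(1) = 4
Line 2: each(1) + dandelion(4) + echoes(2) = 7
Line 3: three(1) + uneven(3) + week(1) = 5

4–7–5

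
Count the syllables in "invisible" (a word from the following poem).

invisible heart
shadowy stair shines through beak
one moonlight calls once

4

"invisible" has 4 syllables.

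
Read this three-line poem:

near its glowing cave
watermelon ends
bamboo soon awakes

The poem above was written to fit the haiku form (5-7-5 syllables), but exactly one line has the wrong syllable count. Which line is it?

Line 2

Line 1: near(1) + its(1) + glowing(2) + cave(1) = 5 ✓
Line 2: watermelon(4) + ends(1) = 5 (expected 7)
Line 3: bamboo(2) + soon(1) + awakes(2) = 5 ✓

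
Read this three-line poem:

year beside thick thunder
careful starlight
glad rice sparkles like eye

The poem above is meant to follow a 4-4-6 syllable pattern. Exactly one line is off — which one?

Line 1

Line 1: "year beside thick thunder": 1+2+1+2 = 6 (expected 4)
Line 2: "careful starlight": 2+2 = 4 ✓
Line 3: "glad rice sparkles like eye": 1+1+2+1+1 = 6 ✓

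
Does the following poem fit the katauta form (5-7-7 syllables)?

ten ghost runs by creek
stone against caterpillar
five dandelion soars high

Line 1: ten(1) + ghost(1) + runs(1) + by(1) + creek(1) = 5 ✓
Line 2: stone(1) + against(2) + caterpillar(4) = 7 ✓
Line 3: five(1) + dandelion(4) + soars(1) + high(1) = 7 ✓

Yes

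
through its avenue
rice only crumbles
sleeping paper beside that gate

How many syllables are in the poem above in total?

Line 1: through(1) + its(1) + avenue(3) = 5
Line 2: rice(1) + only(2) + crumbles(2) = 5
Line 3: sleeping(2) + paper(2) + beside(2) + that(1) + gate(1) = 8
Total: 5 + 5 + 8 = 18

18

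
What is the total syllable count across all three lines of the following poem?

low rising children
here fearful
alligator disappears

Line 1: low(1) + rising(2) + children(2) = 5
Line 2: here(1) + fearful(2) = 3
Line 3: alligator(4) + disappears(3) = 7
Total: 5 + 3 + 7 = 15

15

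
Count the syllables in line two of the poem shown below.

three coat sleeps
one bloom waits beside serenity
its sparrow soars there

9

Line two: one(1) + bloom(1) + waits(1) + beside(2) + serenity(4) = 9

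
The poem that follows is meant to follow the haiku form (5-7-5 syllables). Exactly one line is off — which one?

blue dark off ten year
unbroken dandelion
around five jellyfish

Line 1: "blue dark off ten year": 1+1+1+1+1 = 5 ✓
Line 2: "unbroken dandelion": 3+4 = 7 ✓
Line 3: "around five jellyfish": 2+1+3 = 6 (expected 5)

The third line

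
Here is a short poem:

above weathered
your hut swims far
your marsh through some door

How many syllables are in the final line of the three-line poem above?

The final line: "your marsh through some door": 1+1+1+1+1 = 5

5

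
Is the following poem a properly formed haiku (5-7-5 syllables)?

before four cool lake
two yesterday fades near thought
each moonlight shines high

Yes

Line 1: before (2), four (1), cool (1), lake (1) → 5 ✓
Line 2: two (1), yesterday (3), fades (1), near (1), thought (1) → 7 ✓
Line 3: each (1), moonlight (2), shines (1), high (1) → 5 ✓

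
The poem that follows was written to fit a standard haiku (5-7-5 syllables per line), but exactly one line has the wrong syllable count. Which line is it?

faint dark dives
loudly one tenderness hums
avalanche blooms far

The first line

Line 1: faint (1), dark (1), dives (1) → 3 (expected 5)
Line 2: loudly (2), one (1), tenderness (3), hums (1) → 7 ✓
Line 3: avalanche (3), blooms (1), far (1) → 5 ✓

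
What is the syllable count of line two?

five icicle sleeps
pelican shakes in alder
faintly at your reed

Line two: pelican(3) + shakes(1) + in(1) + alder(2) = 7

7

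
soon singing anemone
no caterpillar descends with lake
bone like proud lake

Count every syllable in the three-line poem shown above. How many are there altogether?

Line 1: "soon singing anemone": 1+2+4 = 7
Line 2: "no caterpillar descends with lake": 1+4+2+1+1 = 9
Line 3: "bone like proud lake": 1+1+1+1 = 4
Total: 7 + 9 + 4 = 20

20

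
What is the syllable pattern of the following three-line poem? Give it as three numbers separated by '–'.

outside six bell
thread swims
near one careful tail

4–2–5

Line 1: outside (2), six (1), bell (1) → 4
Line 2: thread (1), swims (1) → 2
Line 3: near (1), one (1), careful (2), tail (1) → 5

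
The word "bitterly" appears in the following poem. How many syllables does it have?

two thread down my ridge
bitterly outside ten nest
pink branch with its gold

"bitterly" has 3 syllables.

3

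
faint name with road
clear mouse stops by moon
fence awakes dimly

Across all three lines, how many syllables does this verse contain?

Line 1: "faint name with road": 1+1+1+1 = 4
Line 2: "clear mouse stops by moon": 1+1+1+1+1 = 5
Line 3: "fence awakes dimly": 1+2+2 = 5
Total: 4 + 5 + 5 = 14

14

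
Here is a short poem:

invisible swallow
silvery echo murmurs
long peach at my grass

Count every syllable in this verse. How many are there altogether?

18

Line 1: invisible(4) + swallow(2) = 6
Line 2: silvery(3) + echo(2) + murmurs(2) = 7
Line 3: long(1) + peach(1) + at(1) + my(1) + grass(1) = 5
Total: 6 + 7 + 5 = 18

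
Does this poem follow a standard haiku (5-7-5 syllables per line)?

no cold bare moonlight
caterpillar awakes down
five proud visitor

Line 1: "no cold bare moonlight": 1+1+1+2 = 5 ✓
Line 2: "caterpillar awakes down": 4+2+1 = 7 ✓
Line 3: "five proud visitor": 1+1+3 = 5 ✓

Yes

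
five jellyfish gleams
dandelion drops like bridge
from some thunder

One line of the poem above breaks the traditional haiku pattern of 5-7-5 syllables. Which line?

Line 1: five (1), jellyfish (3), gleams (1) → 5 ✓
Line 2: dandelion (4), drops (1), like (1), bridge (1) → 7 ✓
Line 3: from (1), some (1), thunder (2) → 4 (expected 5)

The third line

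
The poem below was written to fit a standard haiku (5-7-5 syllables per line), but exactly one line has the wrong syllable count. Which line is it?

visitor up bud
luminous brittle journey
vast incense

Line 1: "visitor up bud": 3+1+1 = 5 ✓
Line 2: "luminous brittle journey": 3+2+2 = 7 ✓
Line 3: "vast incense": 1+2 = 3 (expected 5)

Line 3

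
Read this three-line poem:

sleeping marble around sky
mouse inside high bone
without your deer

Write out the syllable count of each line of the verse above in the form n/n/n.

Line 1: "sleeping marble around sky": 2+2+2+1 = 7
Line 2: "mouse inside high bone": 1+2+1+1 = 5
Line 3: "without your deer": 2+1+1 = 4

7/5/4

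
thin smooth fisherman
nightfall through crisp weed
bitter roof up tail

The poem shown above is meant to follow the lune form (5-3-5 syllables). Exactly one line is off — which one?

The second line

Line 1: "thin smooth fisherman": 1+1+3 = 5 ✓
Line 2: "nightfall through crisp weed": 2+1+1+1 = 5 (expected 3)
Line 3: "bitter roof up tail": 2+1+1+1 = 5 ✓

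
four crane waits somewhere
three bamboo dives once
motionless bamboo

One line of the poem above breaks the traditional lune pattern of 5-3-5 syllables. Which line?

The second line

Line 1: "four crane waits somewhere": 1+1+1+2 = 5 ✓
Line 2: "three bamboo dives once": 1+2+1+1 = 5 (expected 3)
Line 3: "motionless bamboo": 3+2 = 5 ✓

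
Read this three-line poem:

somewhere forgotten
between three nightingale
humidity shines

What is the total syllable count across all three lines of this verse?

16

Line 1: somewhere (2), forgotten (3) → 5
Line 2: between (2), three (1), nightingale (3) → 6
Line 3: humidity (4), shines (1) → 5
Total: 5 + 6 + 5 = 16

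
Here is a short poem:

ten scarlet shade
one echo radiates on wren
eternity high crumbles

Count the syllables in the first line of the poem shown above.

4

The first line: ten(1) + scarlet(2) + shade(1) = 4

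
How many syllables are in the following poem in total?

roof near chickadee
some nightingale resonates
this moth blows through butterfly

19

Line 1: roof(1) + near(1) + chickadee(3) = 5
Line 2: some(1) + nightingale(3) + resonates(3) = 7
Line 3: this(1) + moth(1) + blows(1) + through(1) + butterfly(3) = 7
Total: 5 + 7 + 7 = 19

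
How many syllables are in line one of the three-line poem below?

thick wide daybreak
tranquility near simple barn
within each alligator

Line one: "thick wide daybreak": 1+1+2 = 4

4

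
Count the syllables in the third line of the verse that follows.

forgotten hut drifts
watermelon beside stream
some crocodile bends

The third line: some(1) + crocodile(3) + bends(1) = 5

5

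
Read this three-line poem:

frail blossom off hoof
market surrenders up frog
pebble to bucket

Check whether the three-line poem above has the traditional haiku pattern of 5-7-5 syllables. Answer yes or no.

Yes

Line 1: frail (1), blossom (2), off (1), hoof (1) → 5 ✓
Line 2: market (2), surrenders (3), up (1), frog (1) → 7 ✓
Line 3: pebble (2), to (1), bucket (2) → 5 ✓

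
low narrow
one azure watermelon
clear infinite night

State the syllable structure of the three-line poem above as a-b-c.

Line 1: "low narrow": 1+2 = 3
Line 2: "one azure watermelon": 1+2+4 = 7
Line 3: "clear infinite night": 1+3+1 = 5

3-7-5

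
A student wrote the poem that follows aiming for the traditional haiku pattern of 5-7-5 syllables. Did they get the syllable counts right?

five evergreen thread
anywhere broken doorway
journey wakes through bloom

Yes

Line 1: five(1) + evergreen(3) + thread(1) = 5 ✓
Line 2: anywhere(3) + broken(2) + doorway(2) = 7 ✓
Line 3: journey(2) + wakes(1) + through(1) + bloom(1) = 5 ✓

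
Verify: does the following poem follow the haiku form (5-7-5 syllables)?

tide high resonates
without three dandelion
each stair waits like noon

Yes

Line 1: tide (1), high (1), resonates (3) → 5 ✓
Line 2: without (2), three (1), dandelion (4) → 7 ✓
Line 3: each (1), stair (1), waits (1), like (1), noon (1) → 5 ✓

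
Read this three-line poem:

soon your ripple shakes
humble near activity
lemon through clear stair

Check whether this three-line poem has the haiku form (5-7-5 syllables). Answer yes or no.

Line 1: soon (1), your (1), ripple (2), shakes (1) → 5 ✓
Line 2: humble (2), near (1), activity (4) → 7 ✓
Line 3: lemon (2), through (1), clear (1), stair (1) → 5 ✓

Yes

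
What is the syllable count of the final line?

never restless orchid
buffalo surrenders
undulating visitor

7

The final line: undulating (4), visitor (3) → 7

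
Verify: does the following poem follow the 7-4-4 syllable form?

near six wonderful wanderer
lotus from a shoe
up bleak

Line 1: near (1), six (1), wonderful (3), wanderer (3) → 8 (expected 7)
Line 2: lotus (2), from (1), a (1), shoe (1) → 5 (expected 4)
Line 3: up (1), bleak (1) → 2 (expected 4)

No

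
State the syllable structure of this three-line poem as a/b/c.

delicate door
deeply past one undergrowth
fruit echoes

Line 1: "delicate door": 3+1 = 4
Line 2: "deeply past one undergrowth": 2+1+1+3 = 7
Line 3: "fruit echoes": 1+2 = 3

4/7/3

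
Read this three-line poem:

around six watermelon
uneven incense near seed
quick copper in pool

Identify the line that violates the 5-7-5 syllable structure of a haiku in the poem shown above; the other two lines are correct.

Line 1: around (2), six (1), watermelon (4) → 7 (expected 5)
Line 2: uneven (3), incense (2), near (1), seed (1) → 7 ✓
Line 3: quick (1), copper (2), in (1), pool (1) → 5 ✓

Line 1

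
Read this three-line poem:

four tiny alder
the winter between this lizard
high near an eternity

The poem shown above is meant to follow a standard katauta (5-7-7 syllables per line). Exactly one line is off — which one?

Line 1: "four tiny alder": 1+2+2 = 5 ✓
Line 2: "the winter between this lizard": 1+2+2+1+2 = 8 (expected 7)
Line 3: "high near an eternity": 1+1+1+4 = 7 ✓

Line 2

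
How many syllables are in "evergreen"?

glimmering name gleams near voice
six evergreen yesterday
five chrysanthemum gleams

3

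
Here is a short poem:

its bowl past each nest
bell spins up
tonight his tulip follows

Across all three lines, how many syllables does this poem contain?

Line 1: its (1), bowl (1), past (1), each (1), nest (1) → 5
Line 2: bell (1), spins (1), up (1) → 3
Line 3: tonight (2), his (1), tulip (2), follows (2) → 7
Total: 5 + 3 + 7 = 15

15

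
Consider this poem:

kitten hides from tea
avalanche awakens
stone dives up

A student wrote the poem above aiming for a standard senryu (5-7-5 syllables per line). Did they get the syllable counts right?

Line 1: kitten(2) + hides(1) + from(1) + tea(1) = 5 ✓
Line 2: avalanche(3) + awakens(3) = 6 (expected 7)
Line 3: stone(1) + dives(1) + up(1) = 3 (expected 5)

No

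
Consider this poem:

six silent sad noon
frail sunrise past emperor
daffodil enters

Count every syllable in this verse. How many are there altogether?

17

Line 1: "six silent sad noon": 1+2+1+1 = 5
Line 2: "frail sunrise past emperor": 1+2+1+3 = 7
Line 3: "daffodil enters": 3+2 = 5
Total: 5 + 7 + 5 = 17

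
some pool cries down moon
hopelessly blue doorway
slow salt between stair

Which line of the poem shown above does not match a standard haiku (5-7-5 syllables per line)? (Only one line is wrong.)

Line 2

Line 1: "some pool cries down moon": 1+1+1+1+1 = 5 ✓
Line 2: "hopelessly blue doorway": 3+1+2 = 6 (expected 7)
Line 3: "slow salt between stair": 1+1+2+1 = 5 ✓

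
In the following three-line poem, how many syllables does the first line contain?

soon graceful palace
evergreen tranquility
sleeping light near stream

5

The first line: soon(1) + graceful(2) + palace(2) = 5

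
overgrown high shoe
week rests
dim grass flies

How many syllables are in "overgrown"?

"overgrown" has 3 syllables.

3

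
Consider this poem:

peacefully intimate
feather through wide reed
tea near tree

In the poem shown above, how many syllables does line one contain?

6

Line one: "peacefully intimate": 3+3 = 6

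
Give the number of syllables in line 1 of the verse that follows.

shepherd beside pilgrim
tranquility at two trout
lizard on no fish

Line 1: shepherd (2), beside (2), pilgrim (2) → 6

6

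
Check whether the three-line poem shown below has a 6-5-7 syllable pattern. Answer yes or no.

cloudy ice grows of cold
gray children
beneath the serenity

Line 1: cloudy(2) + ice(1) + grows(1) + of(1) + cold(1) = 6 ✓
Line 2: gray(1) + children(2) = 3 (expected 5)
Line 3: beneath(2) + the(1) + serenity(4) = 7 ✓

No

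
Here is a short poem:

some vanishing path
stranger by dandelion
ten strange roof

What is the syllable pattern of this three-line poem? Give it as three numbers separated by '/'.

Line 1: some (1), vanishing (3), path (1) → 5
Line 2: stranger (2), by (1), dandelion (4) → 7
Line 3: ten (1), strange (1), roof (1) → 3

5/7/3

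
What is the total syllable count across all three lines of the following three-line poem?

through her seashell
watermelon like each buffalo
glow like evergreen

Line 1: "through her seashell": 1+1+2 = 4
Line 2: "watermelon like each buffalo": 4+1+1+3 = 9
Line 3: "glow like evergreen": 1+1+3 = 5
Total: 4 + 9 + 5 = 18

18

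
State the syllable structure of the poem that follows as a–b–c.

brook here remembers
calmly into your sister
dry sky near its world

5–7–5

Line 1: brook (1), here (1), remembers (3) → 5
Line 2: calmly (2), into (2), your (1), sister (2) → 7
Line 3: dry (1), sky (1), near (1), its (1), world (1) → 5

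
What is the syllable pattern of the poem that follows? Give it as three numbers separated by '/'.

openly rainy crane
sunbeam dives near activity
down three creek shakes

6/8/4

Line 1: openly(3) + rainy(2) + crane(1) = 6
Line 2: sunbeam(2) + dives(1) + near(1) + activity(4) = 8
Line 3: down(1) + three(1) + creek(1) + shakes(1) = 4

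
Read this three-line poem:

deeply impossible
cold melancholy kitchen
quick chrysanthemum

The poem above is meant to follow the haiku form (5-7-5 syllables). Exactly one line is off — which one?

Line 1: "deeply impossible": 2+4 = 6 (expected 5)
Line 2: "cold melancholy kitchen": 1+4+2 = 7 ✓
Line 3: "quick chrysanthemum": 1+4 = 5 ✓

Line 1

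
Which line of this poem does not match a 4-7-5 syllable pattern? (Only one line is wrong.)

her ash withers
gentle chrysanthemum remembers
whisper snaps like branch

Line 1: her (1), ash (1), withers (2) → 4 ✓
Line 2: gentle (2), chrysanthemum (4), remembers (3) → 9 (expected 7)
Line 3: whisper (2), snaps (1), like (1), branch (1) → 5 ✓

Line 2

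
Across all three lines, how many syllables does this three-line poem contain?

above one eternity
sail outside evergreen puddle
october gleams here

20

Line 1: "above one eternity": 2+1+4 = 7
Line 2: "sail outside evergreen puddle": 1+2+3+2 = 8
Line 3: "october gleams here": 3+1+1 = 5
Total: 7 + 8 + 5 = 20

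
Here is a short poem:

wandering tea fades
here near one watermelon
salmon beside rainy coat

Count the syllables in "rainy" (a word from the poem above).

2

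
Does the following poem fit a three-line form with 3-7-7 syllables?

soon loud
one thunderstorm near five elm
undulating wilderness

Line 1: "soon loud": 1+1 = 2 (expected 3)
Line 2: "one thunderstorm near five elm": 1+3+1+1+1 = 7 ✓
Line 3: "undulating wilderness": 4+3 = 7 ✓

No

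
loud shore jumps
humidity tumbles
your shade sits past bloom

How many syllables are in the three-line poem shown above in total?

Line 1: loud (1), shore (1), jumps (1) → 3
Line 2: humidity (4), tumbles (2) → 6
Line 3: your (1), shade (1), sits (1), past (1), bloom (1) → 5
Total: 3 + 6 + 5 = 14

14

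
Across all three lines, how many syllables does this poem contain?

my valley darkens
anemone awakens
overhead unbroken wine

19

Line 1: "my valley darkens": 1+2+2 = 5
Line 2: "anemone awakens": 4+3 = 7
Line 3: "overhead unbroken wine": 3+3+1 = 7
Total: 5 + 7 + 7 = 19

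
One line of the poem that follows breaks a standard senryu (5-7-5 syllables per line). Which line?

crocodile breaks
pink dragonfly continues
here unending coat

Line 1

Line 1: crocodile(3) + breaks(1) = 4 (expected 5)
Line 2: pink(1) + dragonfly(3) + continues(3) = 7 ✓
Line 3: here(1) + unending(3) + coat(1) = 5 ✓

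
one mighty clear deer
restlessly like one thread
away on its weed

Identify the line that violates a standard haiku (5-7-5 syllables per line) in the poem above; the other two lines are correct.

Line 2

Line 1: one (1), mighty (2), clear (1), deer (1) → 5 ✓
Line 2: restlessly (3), like (1), one (1), thread (1) → 6 (expected 7)
Line 3: away (2), on (1), its (1), weed (1) → 5 ✓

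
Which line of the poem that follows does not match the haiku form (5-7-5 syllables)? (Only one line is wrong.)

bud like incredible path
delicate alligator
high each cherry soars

The first line

Line 1: bud (1), like (1), incredible (4), path (1) → 7 (expected 5)
Line 2: delicate (3), alligator (4) → 7 ✓
Line 3: high (1), each (1), cherry (2), soars (1) → 5 ✓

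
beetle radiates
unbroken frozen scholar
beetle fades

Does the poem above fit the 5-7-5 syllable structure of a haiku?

No

Line 1: beetle(2) + radiates(3) = 5 ✓
Line 2: unbroken(3) + frozen(2) + scholar(2) = 7 ✓
Line 3: beetle(2) + fades(1) = 3 (expected 5)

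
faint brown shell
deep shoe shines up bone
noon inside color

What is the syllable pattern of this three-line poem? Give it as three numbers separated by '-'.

Line 1: faint(1) + brown(1) + shell(1) = 3
Line 2: deep(1) + shoe(1) + shines(1) + up(1) + bone(1) = 5
Line 3: noon(1) + inside(2) + color(2) = 5

3-5-5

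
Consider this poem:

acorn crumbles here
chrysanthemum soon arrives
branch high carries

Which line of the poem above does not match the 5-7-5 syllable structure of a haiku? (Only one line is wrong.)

Line 1: acorn(2) + crumbles(2) + here(1) = 5 ✓
Line 2: chrysanthemum(4) + soon(1) + arrives(2) = 7 ✓
Line 3: branch(1) + high(1) + carries(2) = 4 (expected 5)

Line 3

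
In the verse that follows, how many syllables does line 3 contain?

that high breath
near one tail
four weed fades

Line 3: four(1) + weed(1) + fades(1) = 3

3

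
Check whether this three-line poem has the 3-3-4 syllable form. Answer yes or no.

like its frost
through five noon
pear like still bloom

Yes

Line 1: like (1), its (1), frost (1) → 3 ✓
Line 2: through (1), five (1), noon (1) → 3 ✓
Line 3: pear (1), like (1), still (1), bloom (1) → 4 ✓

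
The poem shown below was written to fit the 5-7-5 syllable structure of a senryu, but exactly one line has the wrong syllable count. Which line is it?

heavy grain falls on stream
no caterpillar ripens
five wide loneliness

The first line

Line 1: heavy (2), grain (1), falls (1), on (1), stream (1) → 6 (expected 5)
Line 2: no (1), caterpillar (4), ripens (2) → 7 ✓
Line 3: five (1), wide (1), loneliness (3) → 5 ✓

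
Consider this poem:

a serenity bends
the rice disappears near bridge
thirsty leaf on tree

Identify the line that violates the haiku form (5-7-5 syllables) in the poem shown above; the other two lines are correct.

Line 1: "a serenity bends": 1+4+1 = 6 (expected 5)
Line 2: "the rice disappears near bridge": 1+1+3+1+1 = 7 ✓
Line 3: "thirsty leaf on tree": 2+1+1+1 = 5 ✓

Line 1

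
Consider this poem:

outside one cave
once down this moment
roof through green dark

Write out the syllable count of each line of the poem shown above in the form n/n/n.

Line 1: outside (2), one (1), cave (1) → 4
Line 2: once (1), down (1), this (1), moment (2) → 5
Line 3: roof (1), through (1), green (1), dark (1) → 4

4/5/4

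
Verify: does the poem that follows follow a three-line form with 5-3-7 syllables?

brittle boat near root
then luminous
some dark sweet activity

No

Line 1: brittle(2) + boat(1) + near(1) + root(1) = 5 ✓
Line 2: then(1) + luminous(3) = 4 (expected 3)
Line 3: some(1) + dark(1) + sweet(1) + activity(4) = 7 ✓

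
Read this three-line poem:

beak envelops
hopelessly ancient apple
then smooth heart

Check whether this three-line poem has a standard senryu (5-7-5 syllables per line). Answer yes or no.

Line 1: beak(1) + envelops(3) = 4 (expected 5)
Line 2: hopelessly(3) + ancient(2) + apple(2) = 7 ✓
Line 3: then(1) + smooth(1) + heart(1) = 3 (expected 5)

No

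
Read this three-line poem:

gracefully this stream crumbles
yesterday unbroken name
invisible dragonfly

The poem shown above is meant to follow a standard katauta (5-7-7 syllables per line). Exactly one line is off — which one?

The first line

Line 1: "gracefully this stream crumbles": 3+1+1+2 = 7 (expected 5)
Line 2: "yesterday unbroken name": 3+3+1 = 7 ✓
Line 3: "invisible dragonfly": 4+3 = 7 ✓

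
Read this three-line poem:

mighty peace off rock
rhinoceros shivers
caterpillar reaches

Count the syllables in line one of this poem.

Line one: mighty (2), peace (1), off (1), rock (1) → 5

5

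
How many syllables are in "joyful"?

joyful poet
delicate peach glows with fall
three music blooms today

"joyful" has 2 syllables.

2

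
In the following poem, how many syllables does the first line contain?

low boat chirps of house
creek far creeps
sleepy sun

The first line: low (1), boat (1), chirps (1), of (1), house (1) → 5

5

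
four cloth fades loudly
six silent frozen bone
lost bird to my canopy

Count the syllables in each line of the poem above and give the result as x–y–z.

Line 1: four (1), cloth (1), fades (1), loudly (2) → 5
Line 2: six (1), silent (2), frozen (2), bone (1) → 6
Line 3: lost (1), bird (1), to (1), my (1), canopy (3) → 7

5–6–7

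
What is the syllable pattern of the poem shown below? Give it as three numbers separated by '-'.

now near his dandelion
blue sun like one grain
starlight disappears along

Line 1: now (1), near (1), his (1), dandelion (4) → 7
Line 2: blue (1), sun (1), like (1), one (1), grain (1) → 5
Line 3: starlight (2), disappears (3), along (2) → 7

7-5-7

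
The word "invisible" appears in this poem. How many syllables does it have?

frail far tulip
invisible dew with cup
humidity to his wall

4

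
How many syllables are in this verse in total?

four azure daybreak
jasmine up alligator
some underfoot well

Line 1: four (1), azure (2), daybreak (2) → 5
Line 2: jasmine (2), up (1), alligator (4) → 7
Line 3: some (1), underfoot (3), well (1) → 5
Total: 5 + 7 + 5 = 17

17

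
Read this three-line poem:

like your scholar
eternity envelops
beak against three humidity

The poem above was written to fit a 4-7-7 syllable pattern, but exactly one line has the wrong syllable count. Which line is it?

The third line

Line 1: like (1), your (1), scholar (2) → 4 ✓
Line 2: eternity (4), envelops (3) → 7 ✓
Line 3: beak (1), against (2), three (1), humidity (4) → 8 (expected 7)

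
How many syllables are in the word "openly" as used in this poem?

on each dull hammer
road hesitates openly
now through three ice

3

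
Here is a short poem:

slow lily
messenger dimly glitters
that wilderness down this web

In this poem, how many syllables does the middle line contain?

The middle line: messenger (3), dimly (2), glitters (2) → 7

7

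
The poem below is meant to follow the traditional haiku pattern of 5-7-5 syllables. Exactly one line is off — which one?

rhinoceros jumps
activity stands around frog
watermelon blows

Line 1: rhinoceros (4), jumps (1) → 5 ✓
Line 2: activity (4), stands (1), around (2), frog (1) → 8 (expected 7)
Line 3: watermelon (4), blows (1) → 5 ✓

The second line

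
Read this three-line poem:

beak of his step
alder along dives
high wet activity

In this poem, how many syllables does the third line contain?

6

The third line: high (1), wet (1), activity (4) → 6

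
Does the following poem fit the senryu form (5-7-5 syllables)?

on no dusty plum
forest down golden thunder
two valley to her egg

No

Line 1: "on no dusty plum": 1+1+2+1 = 5 ✓
Line 2: "forest down golden thunder": 2+1+2+2 = 7 ✓
Line 3: "two valley to her egg": 1+2+1+1+1 = 6 (expected 5)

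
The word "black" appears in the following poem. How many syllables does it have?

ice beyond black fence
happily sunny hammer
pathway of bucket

1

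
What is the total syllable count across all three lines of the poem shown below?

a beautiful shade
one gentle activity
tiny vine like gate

17

Line 1: "a beautiful shade": 1+3+1 = 5
Line 2: "one gentle activity": 1+2+4 = 7
Line 3: "tiny vine like gate": 2+1+1+1 = 5
Total: 5 + 7 + 5 = 17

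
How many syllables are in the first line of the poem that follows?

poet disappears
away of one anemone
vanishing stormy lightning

5

The first line: poet(2) + disappears(3) = 5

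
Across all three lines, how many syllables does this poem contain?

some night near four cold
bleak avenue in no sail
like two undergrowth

Line 1: some (1), night (1), near (1), four (1), cold (1) → 5
Line 2: bleak (1), avenue (3), in (1), no (1), sail (1) → 7
Line 3: like (1), two (1), undergrowth (3) → 5
Total: 5 + 7 + 5 = 17

17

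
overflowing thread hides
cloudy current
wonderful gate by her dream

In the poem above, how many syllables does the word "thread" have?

1

"thread" has 1 syllable.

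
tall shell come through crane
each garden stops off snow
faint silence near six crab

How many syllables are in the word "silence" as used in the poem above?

2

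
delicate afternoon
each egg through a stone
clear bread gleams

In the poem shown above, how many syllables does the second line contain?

5

The second line: "each egg through a stone": 1+1+1+1+1 = 5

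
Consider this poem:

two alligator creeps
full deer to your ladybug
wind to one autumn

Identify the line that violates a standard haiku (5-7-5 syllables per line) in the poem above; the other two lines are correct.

Line 1: two (1), alligator (4), creeps (1) → 6 (expected 5)
Line 2: full (1), deer (1), to (1), your (1), ladybug (3) → 7 ✓
Line 3: wind (1), to (1), one (1), autumn (2) → 5 ✓

Line 1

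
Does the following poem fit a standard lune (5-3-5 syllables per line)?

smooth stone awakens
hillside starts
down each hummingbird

Line 1: smooth(1) + stone(1) + awakens(3) = 5 ✓
Line 2: hillside(2) + starts(1) = 3 ✓
Line 3: down(1) + each(1) + hummingbird(3) = 5 ✓

Yes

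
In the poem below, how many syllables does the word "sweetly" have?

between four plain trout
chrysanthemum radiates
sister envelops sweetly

2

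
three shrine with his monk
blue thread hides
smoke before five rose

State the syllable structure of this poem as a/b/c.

5/3/5

Line 1: "three shrine with his monk": 1+1+1+1+1 = 5
Line 2: "blue thread hides": 1+1+1 = 3
Line 3: "smoke before five rose": 1+2+1+1 = 5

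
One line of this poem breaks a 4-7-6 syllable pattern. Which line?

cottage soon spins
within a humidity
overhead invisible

The third line

Line 1: "cottage soon spins": 2+1+1 = 4 ✓
Line 2: "within a humidity": 2+1+4 = 7 ✓
Line 3: "overhead invisible": 3+4 = 7 (expected 6)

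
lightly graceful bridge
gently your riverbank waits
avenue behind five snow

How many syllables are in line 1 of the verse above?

5

Line 1: lightly (2), graceful (2), bridge (1) → 5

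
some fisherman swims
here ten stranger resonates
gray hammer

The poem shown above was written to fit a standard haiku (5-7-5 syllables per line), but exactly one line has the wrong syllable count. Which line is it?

Line 1: some(1) + fisherman(3) + swims(1) = 5 ✓
Line 2: here(1) + ten(1) + stranger(2) + resonates(3) = 7 ✓
Line 3: gray(1) + hammer(2) = 3 (expected 5)

Line 3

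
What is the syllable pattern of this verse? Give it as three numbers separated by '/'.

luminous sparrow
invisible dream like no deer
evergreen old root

5/8/5

Line 1: luminous(3) + sparrow(2) = 5
Line 2: invisible(4) + dream(1) + like(1) + no(1) + deer(1) = 8
Line 3: evergreen(3) + old(1) + root(1) = 5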